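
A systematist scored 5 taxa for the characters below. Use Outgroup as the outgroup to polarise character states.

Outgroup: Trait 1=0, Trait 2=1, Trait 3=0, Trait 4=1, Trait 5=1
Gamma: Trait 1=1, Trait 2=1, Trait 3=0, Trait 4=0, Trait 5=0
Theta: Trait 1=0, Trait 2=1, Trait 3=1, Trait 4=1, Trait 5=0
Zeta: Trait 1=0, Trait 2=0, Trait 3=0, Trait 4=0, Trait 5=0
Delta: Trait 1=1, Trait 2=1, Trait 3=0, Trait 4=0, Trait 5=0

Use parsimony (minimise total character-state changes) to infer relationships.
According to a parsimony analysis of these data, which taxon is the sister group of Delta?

Gamma

Character polarity is set by the outgroup: the derived state is whichever differs from the outgroup's state, so for Trait 2, Trait 4, Trait 5 the derived state is '0', and for the remaining characters it is '1'.
Trait 1 (derived state '1') is shared by Delta and Gamma — a synapomorphy uniting that clade.
Trait 2: derived state '0' in Zeta only — an autapomorphy, so it tells us nothing about relationships among taxa.
Trait 3 (derived state '1') is unique to Theta (autapomorphy; uninformative for grouping).
Trait 4: derived state '0' in Delta, Gamma, and Zeta only — synapomorphy for {Delta, Gamma, Zeta}.
All ingroup taxa share the derived state '0' for Trait 5; it defines the ingroup but does not resolve relationships within it.
Most parsimonious ingroup topology: (((Gamma,Delta),Zeta),Theta).
Delta and Gamma form a cherry on this tree, so they are sister taxa.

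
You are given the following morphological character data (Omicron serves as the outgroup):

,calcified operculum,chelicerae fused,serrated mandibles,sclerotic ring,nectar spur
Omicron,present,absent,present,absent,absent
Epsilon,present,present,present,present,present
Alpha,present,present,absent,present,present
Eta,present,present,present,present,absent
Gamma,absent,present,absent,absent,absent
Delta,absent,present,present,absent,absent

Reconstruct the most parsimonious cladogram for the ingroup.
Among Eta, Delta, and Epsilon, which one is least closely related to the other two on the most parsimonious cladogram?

Character polarity is set by the outgroup: the derived state is whichever differs from the outgroup's state, so for calcified operculum, serrated mandibles the derived state is 'absent', and for the remaining characters it is 'present'.
calcified operculum: derived state 'absent' in Delta and Gamma only — synapomorphy for {Delta, Gamma}.
chelicerae fused (derived state 'present') is shared by all ingroup taxa — unites the whole ingroup.
serrated mandibles groups Alpha and Gamma, which is incompatible with the clades supported by the remaining characters; treating it as convergent (homoplasy) costs fewer steps than any alternative tree.
Only Alpha, Epsilon, and Eta show the derived state 'present' for sclerotic ring, supporting them as a clade.
nectar spur: derived state 'present' in Alpha and Epsilon only — synapomorphy for {Alpha, Epsilon}.
Most parsimonious ingroup topology: (((Epsilon,Alpha),Eta),(Gamma,Delta)).
Epsilon and Eta share a more recent common ancestor with each other than either does with Delta, so Delta is the least closely related of the three.

Delta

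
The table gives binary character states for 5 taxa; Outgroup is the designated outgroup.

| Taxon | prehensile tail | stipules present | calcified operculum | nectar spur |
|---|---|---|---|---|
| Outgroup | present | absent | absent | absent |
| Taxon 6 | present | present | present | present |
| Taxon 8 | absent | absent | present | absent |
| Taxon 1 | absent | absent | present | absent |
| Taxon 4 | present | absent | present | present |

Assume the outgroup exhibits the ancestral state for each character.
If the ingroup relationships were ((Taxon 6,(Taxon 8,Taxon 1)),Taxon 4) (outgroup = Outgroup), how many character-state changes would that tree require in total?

5

Map each character onto ((Taxon 6,(Taxon 8,Taxon 1)),Taxon 4) (rooted by Outgroup) and count the minimum state changes it requires (Fitch parsimony):
prehensile tail: 1; stipules present: 1; calcified operculum: 1; nectar spur: 2.
Total tree length = 5.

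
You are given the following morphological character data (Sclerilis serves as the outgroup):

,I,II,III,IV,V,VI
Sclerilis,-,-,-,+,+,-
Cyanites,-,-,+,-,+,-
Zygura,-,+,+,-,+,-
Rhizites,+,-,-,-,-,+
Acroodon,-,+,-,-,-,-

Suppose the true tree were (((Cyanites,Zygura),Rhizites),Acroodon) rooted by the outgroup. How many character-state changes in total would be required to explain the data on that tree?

Map each character onto (((Cyanites,Zygura),Rhizites),Acroodon) (rooted by Sclerilis) and count the minimum state changes it requires (Fitch parsimony):
I: 1; II: 2; III: 1; IV: 1; V: 2; VI: 1.
Total tree length = 8.

8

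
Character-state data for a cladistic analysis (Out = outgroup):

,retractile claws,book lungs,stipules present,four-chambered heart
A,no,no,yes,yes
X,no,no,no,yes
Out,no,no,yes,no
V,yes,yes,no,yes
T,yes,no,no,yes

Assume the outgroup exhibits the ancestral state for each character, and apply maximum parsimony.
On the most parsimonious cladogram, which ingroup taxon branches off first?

A

Character polarity is set by the outgroup: the derived state is whichever differs from the outgroup's state, so for stipules present the derived state is 'no', and for the remaining characters it is 'yes'.
retractile claws (derived state 'yes') is shared by T and V — a synapomorphy uniting that clade.
book lungs: derived state 'yes' in V only — an autapomorphy, so it tells us nothing about relationships among taxa.
stipules present (derived state 'no') is shared by T, V, and X — a synapomorphy uniting that clade.
four-chambered heart (derived state 'yes') is shared by all ingroup taxa — unites the whole ingroup.
Most parsimonious ingroup topology: (((V,T),X),A).
A is sister to the clade containing all other ingroup taxa, so it is the earliest-diverging (most basal) ingroup lineage.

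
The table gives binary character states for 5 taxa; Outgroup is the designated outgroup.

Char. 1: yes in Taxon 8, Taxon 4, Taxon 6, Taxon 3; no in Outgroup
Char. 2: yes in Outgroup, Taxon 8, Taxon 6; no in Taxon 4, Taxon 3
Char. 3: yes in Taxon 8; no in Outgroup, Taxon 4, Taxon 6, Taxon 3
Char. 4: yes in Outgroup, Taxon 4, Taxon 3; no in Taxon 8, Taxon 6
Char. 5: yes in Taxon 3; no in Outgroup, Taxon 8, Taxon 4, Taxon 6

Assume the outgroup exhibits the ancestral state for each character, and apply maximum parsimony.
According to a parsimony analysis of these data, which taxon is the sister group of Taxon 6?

Character polarity is set by the outgroup: the derived state is whichever differs from the outgroup's state, so for Char. 2, Char. 4 the derived state is 'no', and for the remaining characters it is 'yes'.
Char. 1 (derived state 'yes') is shared by all ingroup taxa — unites the whole ingroup.
Char. 2 (derived state 'no') is shared by Taxon 3 and Taxon 4 — a synapomorphy uniting that clade.
Char. 3 (derived state 'yes') is unique to Taxon 8 (autapomorphy; uninformative for grouping).
Char. 4 (derived state 'no') is shared by Taxon 6 and Taxon 8 — a synapomorphy uniting that clade.
Char. 5: derived state 'yes' in Taxon 3 only — an autapomorphy, so it tells us nothing about relationships among taxa.
Most parsimonious ingroup topology: ((Taxon 8,Taxon 6),(Taxon 4,Taxon 3)).
Taxon 6 and Taxon 8 form a cherry on this tree, so they are sister taxa.

Taxon 8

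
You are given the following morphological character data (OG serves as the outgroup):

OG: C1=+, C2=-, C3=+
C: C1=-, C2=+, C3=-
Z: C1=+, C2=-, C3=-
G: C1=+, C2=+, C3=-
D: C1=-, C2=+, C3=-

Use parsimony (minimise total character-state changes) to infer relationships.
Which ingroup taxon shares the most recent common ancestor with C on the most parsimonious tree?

Character polarity is set by the outgroup: the derived state is whichever differs from the outgroup's state, so for C1, C3 the derived state is '-', and for the remaining characters it is '+'.
Only C and D show the derived state '-' for C1, supporting them as a clade.
Only C, D, and G show the derived state '+' for C2, supporting them as a clade.
C3 (derived state '-') is shared by all ingroup taxa — unites the whole ingroup.
Most parsimonious ingroup topology: (((C,D),G),Z).
C and D form a cherry on this tree, so they are sister taxa.

D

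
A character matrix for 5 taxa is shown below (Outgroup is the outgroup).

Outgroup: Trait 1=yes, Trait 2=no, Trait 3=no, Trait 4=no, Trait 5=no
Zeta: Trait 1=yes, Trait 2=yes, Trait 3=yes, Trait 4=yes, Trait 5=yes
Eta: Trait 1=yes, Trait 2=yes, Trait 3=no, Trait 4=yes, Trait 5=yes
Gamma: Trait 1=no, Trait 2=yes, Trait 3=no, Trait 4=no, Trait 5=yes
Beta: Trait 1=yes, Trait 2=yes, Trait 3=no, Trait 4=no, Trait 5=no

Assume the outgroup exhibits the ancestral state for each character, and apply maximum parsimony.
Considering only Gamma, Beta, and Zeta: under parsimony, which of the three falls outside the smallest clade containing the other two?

Character polarity is set by the outgroup: the derived state is whichever differs from the outgroup's state, so for Trait 1 the derived state is 'no', and for the remaining characters it is 'yes'.
Trait 1 (derived state 'no') is unique to Gamma (autapomorphy; uninformative for grouping).
Trait 2 (derived state 'yes') is shared by all ingroup taxa — unites the whole ingroup.
Trait 3 (derived state 'yes') is unique to Zeta (autapomorphy; uninformative for grouping).
Trait 4: derived state 'yes' in Eta and Zeta only — synapomorphy for {Eta, Zeta}.
Only Eta, Gamma, and Zeta show the derived state 'yes' for Trait 5, supporting them as a clade.
Most parsimonious ingroup topology: (((Zeta,Eta),Gamma),Beta).
Gamma and Zeta share a more recent common ancestor with each other than either does with Beta, so Beta is the least closely related of the three.

Beta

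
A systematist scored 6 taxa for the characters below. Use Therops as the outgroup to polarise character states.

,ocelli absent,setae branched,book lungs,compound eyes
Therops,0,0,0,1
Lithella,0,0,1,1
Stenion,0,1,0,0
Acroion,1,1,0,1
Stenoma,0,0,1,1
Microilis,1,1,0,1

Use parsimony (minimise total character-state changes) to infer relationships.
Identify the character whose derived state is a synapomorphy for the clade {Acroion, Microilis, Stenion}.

Character polarity is set by the outgroup: the derived state is whichever differs from the outgroup's state, so for compound eyes the derived state is '0', and for the remaining characters it is '1'.
ocelli absent (derived state '1') is shared by Acroion and Microilis — a synapomorphy uniting that clade.
setae branched: derived state '1' in Acroion, Microilis, and Stenion only — synapomorphy for {Acroion, Microilis, Stenion}.
Only Lithella and Stenoma show the derived state '1' for book lungs, supporting them as a clade.
compound eyes: derived state '0' in Stenion only — an autapomorphy, so it tells us nothing about relationships among taxa.
Most parsimonious ingroup topology: ((Lithella,Stenoma),(Stenion,(Acroion,Microilis))).
The clade {Acroion, Microilis, Stenion} is supported by setae branched: its derived state '1' occurs in exactly those taxa and in no other taxon (including the outgroup).

setae branched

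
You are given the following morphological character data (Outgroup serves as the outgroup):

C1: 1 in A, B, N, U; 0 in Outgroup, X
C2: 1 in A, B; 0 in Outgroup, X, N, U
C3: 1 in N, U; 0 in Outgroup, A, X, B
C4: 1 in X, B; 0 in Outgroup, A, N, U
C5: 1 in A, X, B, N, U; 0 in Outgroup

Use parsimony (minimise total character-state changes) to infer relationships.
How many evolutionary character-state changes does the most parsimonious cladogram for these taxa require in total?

6

The outgroup has state '0' for every character, so '1' is the derived state throughout.
C1: derived state '1' in A, B, N, and U only — synapomorphy for {A, B, N, U}.
C2: derived state '1' in A and B only — synapomorphy for {A, B}.
C3: derived state '1' in N and U only — synapomorphy for {N, U}.
C4 (state '1') occurs in B and X but conflicts with the nesting implied by the other characters — most parsimoniously interpreted as homoplasy.
All ingroup taxa share the derived state '1' for C5; it defines the ingroup but does not resolve relationships within it.
Most parsimonious ingroup topology: (((A,B),(N,U)),X).
Changes per character on this tree: C1: 1; C2: 1; C3: 1; C4: 2; C5: 1.
Total = 6.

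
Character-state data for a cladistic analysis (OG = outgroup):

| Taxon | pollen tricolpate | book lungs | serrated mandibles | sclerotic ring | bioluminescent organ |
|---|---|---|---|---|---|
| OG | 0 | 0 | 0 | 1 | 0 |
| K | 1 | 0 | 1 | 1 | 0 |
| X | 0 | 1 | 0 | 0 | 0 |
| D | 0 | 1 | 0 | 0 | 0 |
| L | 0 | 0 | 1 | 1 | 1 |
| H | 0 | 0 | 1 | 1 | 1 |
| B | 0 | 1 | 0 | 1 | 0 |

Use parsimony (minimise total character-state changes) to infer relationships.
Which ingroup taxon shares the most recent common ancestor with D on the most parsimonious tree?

Character polarity is set by the outgroup: the derived state is whichever differs from the outgroup's state, so for sclerotic ring the derived state is '0', and for the remaining characters it is '1'.
pollen tricolpate: derived state '1' in K only — an autapomorphy, so it tells us nothing about relationships among taxa.
book lungs: derived state '1' in B, D, and X only — synapomorphy for {B, D, X}.
Only H, K, and L show the derived state '1' for serrated mandibles, supporting them as a clade.
sclerotic ring (derived state '0') is shared by D and X — a synapomorphy uniting that clade.
bioluminescent organ (derived state '1') is shared by H and L — a synapomorphy uniting that clade.
Most parsimonious ingroup topology: ((K,(L,H)),((X,D),B)).
D and X form a cherry on this tree, so they are sister taxa.

X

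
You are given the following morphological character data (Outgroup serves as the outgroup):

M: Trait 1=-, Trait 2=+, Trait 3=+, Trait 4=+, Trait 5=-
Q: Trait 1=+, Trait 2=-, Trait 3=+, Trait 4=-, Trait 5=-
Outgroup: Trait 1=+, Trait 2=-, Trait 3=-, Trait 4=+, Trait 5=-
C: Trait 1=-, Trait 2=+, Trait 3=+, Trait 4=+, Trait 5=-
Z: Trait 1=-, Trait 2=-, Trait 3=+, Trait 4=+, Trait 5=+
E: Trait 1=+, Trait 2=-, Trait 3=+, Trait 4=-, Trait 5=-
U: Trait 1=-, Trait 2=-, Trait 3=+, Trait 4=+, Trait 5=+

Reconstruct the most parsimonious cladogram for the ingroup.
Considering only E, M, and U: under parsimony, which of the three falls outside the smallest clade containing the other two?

E

Character polarity is set by the outgroup: the derived state is whichever differs from the outgroup's state, so for Trait 1, Trait 4 the derived state is '-', and for the remaining characters it is '+'.
Trait 1: derived state '-' in C, M, U, and Z only — synapomorphy for {C, M, U, Z}.
Trait 2: derived state '+' in C and M only — synapomorphy for {C, M}.
All ingroup taxa share the derived state '+' for Trait 3; it defines the ingroup but does not resolve relationships within it.
Trait 4: derived state '-' in E and Q only — synapomorphy for {E, Q}.
Trait 5 (derived state '+') is shared by U and Z — a synapomorphy uniting that clade.
Most parsimonious ingroup topology: (((U,Z),(C,M)),(Q,E)).
M and U share a more recent common ancestor with each other than either does with E, so E is the least closely related of the three.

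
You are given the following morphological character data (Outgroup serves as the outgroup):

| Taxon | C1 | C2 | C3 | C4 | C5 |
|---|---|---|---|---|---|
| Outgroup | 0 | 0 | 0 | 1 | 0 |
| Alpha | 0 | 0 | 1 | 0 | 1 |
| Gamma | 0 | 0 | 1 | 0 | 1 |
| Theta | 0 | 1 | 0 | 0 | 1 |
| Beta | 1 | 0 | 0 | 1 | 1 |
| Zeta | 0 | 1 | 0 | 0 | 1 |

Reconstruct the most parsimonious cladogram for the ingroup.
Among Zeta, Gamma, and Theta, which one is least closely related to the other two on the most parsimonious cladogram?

Character polarity is set by the outgroup: the derived state is whichever differs from the outgroup's state, so for C4 the derived state is '0', and for the remaining characters it is '1'.
C1: derived state '1' in Beta only — an autapomorphy, so it tells us nothing about relationships among taxa.
C2: derived state '1' in Theta and Zeta only — synapomorphy for {Theta, Zeta}.
C3 (derived state '1') is shared by Alpha and Gamma — a synapomorphy uniting that clade.
Only Alpha, Gamma, Theta, and Zeta show the derived state '0' for C4, supporting them as a clade.
C5 (derived state '1') is shared by all ingroup taxa — unites the whole ingroup.
Most parsimonious ingroup topology: (((Alpha,Gamma),(Theta,Zeta)),Beta).
Zeta and Theta share a more recent common ancestor with each other than either does with Gamma, so Gamma is the least closely related of the three.

Gamma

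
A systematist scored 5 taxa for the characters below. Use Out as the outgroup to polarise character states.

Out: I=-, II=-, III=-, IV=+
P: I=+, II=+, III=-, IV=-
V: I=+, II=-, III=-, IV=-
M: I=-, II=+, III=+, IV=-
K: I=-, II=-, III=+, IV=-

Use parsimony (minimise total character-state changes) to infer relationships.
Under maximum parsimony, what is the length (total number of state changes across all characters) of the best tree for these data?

5

Character polarity is set by the outgroup: the derived state is whichever differs from the outgroup's state, so for IV the derived state is '-', and for the remaining characters it is '+'.
I (derived state '+') is shared by P and V — a synapomorphy uniting that clade.
II (state '+') occurs in M and P but conflicts with the nesting implied by the other characters — most parsimoniously interpreted as homoplasy.
III (derived state '+') is shared by K and M — a synapomorphy uniting that clade.
All ingroup taxa share the derived state '-' for IV; it defines the ingroup but does not resolve relationships within it.
Most parsimonious ingroup topology: ((P,V),(M,K)).
Changes per character on this tree: I: 1; II: 2; III: 1; IV: 1.
Total = 5.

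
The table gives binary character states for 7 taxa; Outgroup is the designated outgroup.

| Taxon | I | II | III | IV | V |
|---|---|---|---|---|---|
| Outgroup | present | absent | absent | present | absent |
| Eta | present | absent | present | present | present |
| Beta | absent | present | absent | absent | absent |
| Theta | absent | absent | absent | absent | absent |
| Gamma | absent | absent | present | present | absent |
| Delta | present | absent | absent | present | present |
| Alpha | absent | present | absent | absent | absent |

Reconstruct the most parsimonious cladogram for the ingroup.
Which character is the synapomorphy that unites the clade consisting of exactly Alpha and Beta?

II

Character polarity is set by the outgroup: the derived state is whichever differs from the outgroup's state, so for I, IV the derived state is 'absent', and for the remaining characters it is 'present'.
I: derived state 'absent' in Alpha, Beta, Gamma, and Theta only — synapomorphy for {Alpha, Beta, Gamma, Theta}.
II (derived state 'present') is shared by Alpha and Beta — a synapomorphy uniting that clade.
III groups Eta and Gamma, which is incompatible with the clades supported by the remaining characters; treating it as convergent (homoplasy) costs fewer steps than any alternative tree.
IV (derived state 'absent') is shared by Alpha, Beta, and Theta — a synapomorphy uniting that clade.
V (derived state 'present') is shared by Delta and Eta — a synapomorphy uniting that clade.
Most parsimonious ingroup topology: ((Eta,Delta),(((Beta,Alpha),Theta),Gamma)).
The clade {Alpha, Beta} is supported by II: its derived state 'present' occurs in exactly those taxa and in no other taxon (including the outgroup).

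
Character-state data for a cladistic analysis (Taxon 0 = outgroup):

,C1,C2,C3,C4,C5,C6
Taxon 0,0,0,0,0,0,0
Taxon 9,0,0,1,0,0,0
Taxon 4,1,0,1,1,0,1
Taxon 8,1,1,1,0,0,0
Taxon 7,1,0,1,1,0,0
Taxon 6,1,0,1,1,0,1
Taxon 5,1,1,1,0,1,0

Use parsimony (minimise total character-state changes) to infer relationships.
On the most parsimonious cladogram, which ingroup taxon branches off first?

The outgroup has state '0' for every character, so '1' is the derived state throughout.
C1 (derived state '1') is shared by Taxon 4, Taxon 5, Taxon 6, Taxon 7, and Taxon 8 — a synapomorphy uniting that clade.
C2 (derived state '1') is shared by Taxon 5 and Taxon 8 — a synapomorphy uniting that clade.
All ingroup taxa share the derived state '1' for C3; it defines the ingroup but does not resolve relationships within it.
Only Taxon 4, Taxon 6, and Taxon 7 show the derived state '1' for C4, supporting them as a clade.
C5: derived state '1' in Taxon 5 only — an autapomorphy, so it tells us nothing about relationships among taxa.
Only Taxon 4 and Taxon 6 show the derived state '1' for C6, supporting them as a clade.
Most parsimonious ingroup topology: (Taxon 9,(((Taxon 4,Taxon 6),Taxon 7),(Taxon 8,Taxon 5))).
Taxon 9 is sister to the clade containing all other ingroup taxa, so it is the earliest-diverging (most basal) ingroup lineage.

Taxon 9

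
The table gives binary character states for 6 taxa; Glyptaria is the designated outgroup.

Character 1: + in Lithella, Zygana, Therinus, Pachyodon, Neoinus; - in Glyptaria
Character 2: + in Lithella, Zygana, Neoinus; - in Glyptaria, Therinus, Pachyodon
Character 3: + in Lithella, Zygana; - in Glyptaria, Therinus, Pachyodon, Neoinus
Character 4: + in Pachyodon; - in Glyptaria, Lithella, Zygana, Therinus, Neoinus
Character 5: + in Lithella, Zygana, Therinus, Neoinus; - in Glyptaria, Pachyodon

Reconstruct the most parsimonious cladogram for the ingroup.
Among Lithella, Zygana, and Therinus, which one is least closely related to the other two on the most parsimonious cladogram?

The outgroup has state '-' for every character, so '+' is the derived state throughout.
Character 1 (derived state '+') is shared by all ingroup taxa — unites the whole ingroup.
Character 2 (derived state '+') is shared by Lithella, Neoinus, and Zygana — a synapomorphy uniting that clade.
Character 3: derived state '+' in Lithella and Zygana only — synapomorphy for {Lithella, Zygana}.
Character 4: derived state '+' in Pachyodon only — an autapomorphy, so it tells us nothing about relationships among taxa.
Character 5 (derived state '+') is shared by Lithella, Neoinus, Therinus, and Zygana — a synapomorphy uniting that clade.
Most parsimonious ingroup topology: ((((Lithella,Zygana),Neoinus),Therinus),Pachyodon).
Lithella and Zygana share a more recent common ancestor with each other than either does with Therinus, so Therinus is the least closely related of the three.

Therinus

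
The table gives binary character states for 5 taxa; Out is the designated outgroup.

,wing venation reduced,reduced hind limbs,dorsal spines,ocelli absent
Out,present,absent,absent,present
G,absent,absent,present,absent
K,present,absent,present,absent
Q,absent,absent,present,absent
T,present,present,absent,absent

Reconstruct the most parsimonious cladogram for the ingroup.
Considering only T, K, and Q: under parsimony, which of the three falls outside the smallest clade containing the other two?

T

Character polarity is set by the outgroup: the derived state is whichever differs from the outgroup's state, so for wing venation reduced, ocelli absent the derived state is 'absent', and for the remaining characters it is 'present'.
wing venation reduced: derived state 'absent' in G and Q only — synapomorphy for {G, Q}.
reduced hind limbs (derived state 'present') is unique to T (autapomorphy; uninformative for grouping).
dorsal spines: derived state 'present' in G, K, and Q only — synapomorphy for {G, K, Q}.
ocelli absent (derived state 'absent') is shared by all ingroup taxa — unites the whole ingroup.
Most parsimonious ingroup topology: (((G,Q),K),T).
K and Q share a more recent common ancestor with each other than either does with T, so T is the least closely related of the three.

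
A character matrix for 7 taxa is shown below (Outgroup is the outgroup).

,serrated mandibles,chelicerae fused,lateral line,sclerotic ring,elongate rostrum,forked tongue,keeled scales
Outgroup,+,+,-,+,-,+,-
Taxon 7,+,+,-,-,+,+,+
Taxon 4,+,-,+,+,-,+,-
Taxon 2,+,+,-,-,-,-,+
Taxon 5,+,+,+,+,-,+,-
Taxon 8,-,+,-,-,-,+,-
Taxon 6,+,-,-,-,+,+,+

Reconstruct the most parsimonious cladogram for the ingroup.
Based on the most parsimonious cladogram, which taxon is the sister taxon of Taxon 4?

Taxon 5

Character polarity is set by the outgroup: the derived state is whichever differs from the outgroup's state, so for serrated mandibles, chelicerae fused, sclerotic ring, forked tongue the derived state is '-', and for the remaining characters it is '+'.
serrated mandibles: derived state '-' in Taxon 8 only — an autapomorphy, so it tells us nothing about relationships among taxa.
chelicerae fused groups Taxon 4 and Taxon 6, which is incompatible with the clades supported by the remaining characters; treating it as convergent (homoplasy) costs fewer steps than any alternative tree.
lateral line: derived state '+' in Taxon 4 and Taxon 5 only — synapomorphy for {Taxon 4, Taxon 5}.
sclerotic ring (derived state '-') is shared by Taxon 2, Taxon 6, Taxon 7, and Taxon 8 — a synapomorphy uniting that clade.
elongate rostrum: derived state '+' in Taxon 6 and Taxon 7 only — synapomorphy for {Taxon 6, Taxon 7}.
forked tongue: derived state '-' in Taxon 2 only — an autapomorphy, so it tells us nothing about relationships among taxa.
keeled scales (derived state '+') is shared by Taxon 2, Taxon 6, and Taxon 7 — a synapomorphy uniting that clade.
Most parsimonious ingroup topology: ((((Taxon 7,Taxon 6),Taxon 2),Taxon 8),(Taxon 4,Taxon 5)).
Taxon 4 and Taxon 5 form a cherry on this tree, so they are sister taxa.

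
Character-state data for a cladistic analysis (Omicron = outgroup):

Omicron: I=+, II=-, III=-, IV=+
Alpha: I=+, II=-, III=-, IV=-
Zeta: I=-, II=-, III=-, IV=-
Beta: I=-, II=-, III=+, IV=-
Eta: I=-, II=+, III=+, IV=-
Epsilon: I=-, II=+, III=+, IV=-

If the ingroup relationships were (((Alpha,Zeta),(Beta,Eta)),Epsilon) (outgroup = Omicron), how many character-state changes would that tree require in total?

7

Map each character onto (((Alpha,Zeta),(Beta,Eta)),Epsilon) (rooted by Omicron) and count the minimum state changes it requires (Fitch parsimony):
I: 2; II: 2; III: 2; IV: 1.
Total tree length = 7.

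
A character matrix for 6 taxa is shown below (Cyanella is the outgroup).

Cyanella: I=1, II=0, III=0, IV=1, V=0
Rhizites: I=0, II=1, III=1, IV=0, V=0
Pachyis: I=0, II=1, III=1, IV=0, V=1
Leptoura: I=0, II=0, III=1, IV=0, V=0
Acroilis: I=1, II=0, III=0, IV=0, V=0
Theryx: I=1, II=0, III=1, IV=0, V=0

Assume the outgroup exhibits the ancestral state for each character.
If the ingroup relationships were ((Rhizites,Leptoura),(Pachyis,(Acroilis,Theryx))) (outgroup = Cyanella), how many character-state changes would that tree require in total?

Map each character onto ((Rhizites,Leptoura),(Pachyis,(Acroilis,Theryx))) (rooted by Cyanella) and count the minimum state changes it requires (Fitch parsimony):
I: 2; II: 2; III: 2; IV: 1; V: 1.
Total tree length = 8.

8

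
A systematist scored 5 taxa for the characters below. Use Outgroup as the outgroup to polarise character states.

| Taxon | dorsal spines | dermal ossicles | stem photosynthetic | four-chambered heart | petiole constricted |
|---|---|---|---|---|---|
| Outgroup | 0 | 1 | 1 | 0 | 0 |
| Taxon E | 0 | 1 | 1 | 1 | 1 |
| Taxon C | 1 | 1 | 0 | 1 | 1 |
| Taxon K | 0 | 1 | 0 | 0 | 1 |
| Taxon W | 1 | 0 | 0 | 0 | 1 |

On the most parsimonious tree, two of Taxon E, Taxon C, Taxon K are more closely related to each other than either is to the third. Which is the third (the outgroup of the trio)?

Taxon E

Character polarity is set by the outgroup: the derived state is whichever differs from the outgroup's state, so for dermal ossicles, stem photosynthetic the derived state is '0', and for the remaining characters it is '1'.
Only Taxon C and Taxon W show the derived state '1' for dorsal spines, supporting them as a clade.
dermal ossicles (derived state '0') is unique to Taxon W (autapomorphy; uninformative for grouping).
stem photosynthetic (derived state '0') is shared by Taxon C, Taxon K, and Taxon W — a synapomorphy uniting that clade.
four-chambered heart (state '1') occurs in Taxon C and Taxon E but conflicts with the nesting implied by the other characters — most parsimoniously interpreted as homoplasy.
All ingroup taxa share the derived state '1' for petiole constricted; it defines the ingroup but does not resolve relationships within it.
Most parsimonious ingroup topology: (Taxon E,((Taxon C,Taxon W),Taxon K)).
Taxon K and Taxon C share a more recent common ancestor with each other than either does with Taxon E, so Taxon E is the least closely related of the three.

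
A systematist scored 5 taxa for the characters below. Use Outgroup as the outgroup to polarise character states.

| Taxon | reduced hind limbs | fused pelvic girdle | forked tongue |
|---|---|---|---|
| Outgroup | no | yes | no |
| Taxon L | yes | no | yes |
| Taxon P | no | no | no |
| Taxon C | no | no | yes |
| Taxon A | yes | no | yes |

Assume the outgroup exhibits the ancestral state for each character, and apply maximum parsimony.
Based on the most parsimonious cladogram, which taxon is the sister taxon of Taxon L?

Character polarity is set by the outgroup: the derived state is whichever differs from the outgroup's state, so for fused pelvic girdle the derived state is 'no', and for the remaining characters it is 'yes'.
reduced hind limbs (derived state 'yes') is shared by Taxon A and Taxon L — a synapomorphy uniting that clade.
All ingroup taxa share the derived state 'no' for fused pelvic girdle; it defines the ingroup but does not resolve relationships within it.
forked tongue (derived state 'yes') is shared by Taxon A, Taxon C, and Taxon L — a synapomorphy uniting that clade.
Most parsimonious ingroup topology: (((Taxon L,Taxon A),Taxon C),Taxon P).
Taxon L and Taxon A form a cherry on this tree, so they are sister taxa.

Taxon A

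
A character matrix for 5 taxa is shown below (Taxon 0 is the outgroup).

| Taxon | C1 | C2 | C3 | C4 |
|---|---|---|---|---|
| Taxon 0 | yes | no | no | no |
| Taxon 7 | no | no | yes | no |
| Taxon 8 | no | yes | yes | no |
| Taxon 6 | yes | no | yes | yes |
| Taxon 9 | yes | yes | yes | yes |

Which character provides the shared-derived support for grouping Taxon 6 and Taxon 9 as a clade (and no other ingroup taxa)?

Character polarity is set by the outgroup: the derived state is whichever differs from the outgroup's state, so for C1 the derived state is 'no', and for the remaining characters it is 'yes'.
C1: derived state 'no' in Taxon 7 and Taxon 8 only — synapomorphy for {Taxon 7, Taxon 8}.
C2 groups Taxon 8 and Taxon 9, which is incompatible with the clades supported by the remaining characters; treating it as convergent (homoplasy) costs fewer steps than any alternative tree.
C3 (derived state 'yes') is shared by all ingroup taxa — unites the whole ingroup.
C4 (derived state 'yes') is shared by Taxon 6 and Taxon 9 — a synapomorphy uniting that clade.
Most parsimonious ingroup topology: ((Taxon 9,Taxon 6),(Taxon 8,Taxon 7)).
The clade {Taxon 6, Taxon 9} is supported by C4: its derived state 'yes' occurs in exactly those taxa and in no other taxon (including the outgroup).

C4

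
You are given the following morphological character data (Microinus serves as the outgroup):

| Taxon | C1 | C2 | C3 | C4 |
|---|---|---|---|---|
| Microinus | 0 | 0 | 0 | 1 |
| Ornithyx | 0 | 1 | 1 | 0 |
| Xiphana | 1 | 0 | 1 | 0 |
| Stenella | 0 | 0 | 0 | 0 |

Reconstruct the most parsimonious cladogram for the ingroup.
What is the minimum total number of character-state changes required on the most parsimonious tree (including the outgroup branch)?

Character polarity is set by the outgroup: the derived state is whichever differs from the outgroup's state, so for C4 the derived state is '0', and for the remaining characters it is '1'.
C1: derived state '1' in Xiphana only — an autapomorphy, so it tells us nothing about relationships among taxa.
C2: derived state '1' in Ornithyx only — an autapomorphy, so it tells us nothing about relationships among taxa.
C3 (derived state '1') is shared by Ornithyx and Xiphana — a synapomorphy uniting that clade.
All ingroup taxa share the derived state '0' for C4; it defines the ingroup but does not resolve relationships within it.
Most parsimonious ingroup topology: ((Ornithyx,Xiphana),Stenella).
Changes per character on this tree: C1: 1; C2: 1; C3: 1; C4: 1.
Total = 4.

4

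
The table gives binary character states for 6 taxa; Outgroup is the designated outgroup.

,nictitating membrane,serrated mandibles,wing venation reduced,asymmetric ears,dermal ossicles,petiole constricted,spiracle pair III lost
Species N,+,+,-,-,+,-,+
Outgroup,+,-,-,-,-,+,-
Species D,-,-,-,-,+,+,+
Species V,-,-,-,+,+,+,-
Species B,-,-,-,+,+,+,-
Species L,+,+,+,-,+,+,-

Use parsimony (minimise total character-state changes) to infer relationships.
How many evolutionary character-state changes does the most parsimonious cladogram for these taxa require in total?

8

Character polarity is set by the outgroup: the derived state is whichever differs from the outgroup's state, so for nictitating membrane, petiole constricted the derived state is '-', and for the remaining characters it is '+'.
nictitating membrane: derived state '-' in Species B, Species D, and Species V only — synapomorphy for {Species B, Species D, Species V}.
Only Species L and Species N show the derived state '+' for serrated mandibles, supporting them as a clade.
wing venation reduced: derived state '+' in Species L only — an autapomorphy, so it tells us nothing about relationships among taxa.
asymmetric ears (derived state '+') is shared by Species B and Species V — a synapomorphy uniting that clade.
All ingroup taxa share the derived state '+' for dermal ossicles; it defines the ingroup but does not resolve relationships within it.
petiole constricted: derived state '-' in Species N only — an autapomorphy, so it tells us nothing about relationships among taxa.
spiracle pair III lost groups Species D and Species N, which is incompatible with the clades supported by the remaining characters; treating it as convergent (homoplasy) costs fewer steps than any alternative tree.
Most parsimonious ingroup topology: (((Species B,Species V),Species D),(Species L,Species N)).
Changes per character on this tree: nictitating membrane: 1; serrated mandibles: 1; wing venation reduced: 1; asymmetric ears: 1; dermal ossicles: 1; petiole constricted: 1; spiracle pair III lost: 2.
Total = 8.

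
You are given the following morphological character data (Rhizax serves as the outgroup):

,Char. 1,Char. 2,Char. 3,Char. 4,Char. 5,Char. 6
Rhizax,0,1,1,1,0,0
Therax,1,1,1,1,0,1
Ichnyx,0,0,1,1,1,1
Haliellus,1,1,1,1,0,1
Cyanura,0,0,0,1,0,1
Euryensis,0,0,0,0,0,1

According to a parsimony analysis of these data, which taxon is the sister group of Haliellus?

Therax

Character polarity is set by the outgroup: the derived state is whichever differs from the outgroup's state, so for Char. 2, Char. 3, Char. 4 the derived state is '0', and for the remaining characters it is '1'.
Char. 1: derived state '1' in Haliellus and Therax only — synapomorphy for {Haliellus, Therax}.
Char. 2: derived state '0' in Cyanura, Euryensis, and Ichnyx only — synapomorphy for {Cyanura, Euryensis, Ichnyx}.
Only Cyanura and Euryensis show the derived state '0' for Char. 3, supporting them as a clade.
Char. 4 (derived state '0') is unique to Euryensis (autapomorphy; uninformative for grouping).
Char. 5: derived state '1' in Ichnyx only — an autapomorphy, so it tells us nothing about relationships among taxa.
All ingroup taxa share the derived state '1' for Char. 6; it defines the ingroup but does not resolve relationships within it.
Most parsimonious ingroup topology: ((Therax,Haliellus),(Ichnyx,(Cyanura,Euryensis))).
Haliellus and Therax form a cherry on this tree, so they are sister taxa.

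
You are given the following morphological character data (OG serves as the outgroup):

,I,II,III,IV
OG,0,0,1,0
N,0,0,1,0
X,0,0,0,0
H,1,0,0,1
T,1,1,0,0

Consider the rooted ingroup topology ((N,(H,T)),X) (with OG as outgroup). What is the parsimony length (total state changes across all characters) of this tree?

Map each character onto ((N,(H,T)),X) (rooted by OG) and count the minimum state changes it requires (Fitch parsimony):
I: 1; II: 1; III: 2; IV: 1.
Total tree length = 5.

5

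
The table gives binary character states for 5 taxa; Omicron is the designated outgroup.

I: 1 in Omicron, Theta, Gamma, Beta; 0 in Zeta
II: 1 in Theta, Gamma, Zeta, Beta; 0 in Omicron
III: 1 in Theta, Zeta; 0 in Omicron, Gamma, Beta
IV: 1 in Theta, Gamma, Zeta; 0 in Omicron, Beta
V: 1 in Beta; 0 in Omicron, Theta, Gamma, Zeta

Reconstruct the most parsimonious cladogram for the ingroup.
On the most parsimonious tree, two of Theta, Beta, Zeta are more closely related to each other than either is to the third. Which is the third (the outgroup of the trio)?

Beta

Character polarity is set by the outgroup: the derived state is whichever differs from the outgroup's state, so for I the derived state is '0', and for the remaining characters it is '1'.
I (derived state '0') is unique to Zeta (autapomorphy; uninformative for grouping).
II (derived state '1') is shared by all ingroup taxa — unites the whole ingroup.
Only Theta and Zeta show the derived state '1' for III, supporting them as a clade.
IV: derived state '1' in Gamma, Theta, and Zeta only — synapomorphy for {Gamma, Theta, Zeta}.
V: derived state '1' in Beta only — an autapomorphy, so it tells us nothing about relationships among taxa.
Most parsimonious ingroup topology: (((Theta,Zeta),Gamma),Beta).
Theta and Zeta share a more recent common ancestor with each other than either does with Beta, so Beta is the least closely related of the three.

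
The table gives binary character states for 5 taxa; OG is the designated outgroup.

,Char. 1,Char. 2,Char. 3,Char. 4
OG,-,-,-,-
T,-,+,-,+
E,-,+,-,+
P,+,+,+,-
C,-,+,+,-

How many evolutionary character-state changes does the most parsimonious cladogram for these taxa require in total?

4

The outgroup has state '-' for every character, so '+' is the derived state throughout.
Char. 1: derived state '+' in P only — an autapomorphy, so it tells us nothing about relationships among taxa.
Char. 2 (derived state '+') is shared by all ingroup taxa — unites the whole ingroup.
Char. 3 (derived state '+') is shared by C and P — a synapomorphy uniting that clade.
Only E and T show the derived state '+' for Char. 4, supporting them as a clade.
Most parsimonious ingroup topology: ((T,E),(P,C)).
Changes per character on this tree: Char. 1: 1; Char. 2: 1; Char. 3: 1; Char. 4: 1.
Total = 4.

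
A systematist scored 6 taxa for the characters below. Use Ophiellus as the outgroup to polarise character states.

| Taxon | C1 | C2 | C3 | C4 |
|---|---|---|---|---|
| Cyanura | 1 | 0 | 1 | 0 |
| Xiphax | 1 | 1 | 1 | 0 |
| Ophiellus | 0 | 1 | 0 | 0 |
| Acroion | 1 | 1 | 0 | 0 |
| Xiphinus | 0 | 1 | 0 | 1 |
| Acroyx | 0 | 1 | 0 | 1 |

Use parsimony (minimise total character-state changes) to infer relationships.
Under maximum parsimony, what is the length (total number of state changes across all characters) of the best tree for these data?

Character polarity is set by the outgroup: the derived state is whichever differs from the outgroup's state, so for C2 the derived state is '0', and for the remaining characters it is '1'.
C1 (derived state '1') is shared by Acroion, Cyanura, and Xiphax — a synapomorphy uniting that clade.
C2: derived state '0' in Cyanura only — an autapomorphy, so it tells us nothing about relationships among taxa.
Only Cyanura and Xiphax show the derived state '1' for C3, supporting them as a clade.
C4: derived state '1' in Acroyx and Xiphinus only — synapomorphy for {Acroyx, Xiphinus}.
Most parsimonious ingroup topology: ((Xiphinus,Acroyx),((Cyanura,Xiphax),Acroion)).
Changes per character on this tree: C1: 1; C2: 1; C3: 1; C4: 1.
Total = 4.

4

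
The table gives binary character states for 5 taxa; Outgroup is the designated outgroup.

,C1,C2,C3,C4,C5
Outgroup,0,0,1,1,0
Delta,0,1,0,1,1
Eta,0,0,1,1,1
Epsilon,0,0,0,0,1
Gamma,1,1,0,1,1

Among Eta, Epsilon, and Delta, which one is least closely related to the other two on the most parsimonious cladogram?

Eta

Character polarity is set by the outgroup: the derived state is whichever differs from the outgroup's state, so for C3, C4 the derived state is '0', and for the remaining characters it is '1'.
C1 (derived state '1') is unique to Gamma (autapomorphy; uninformative for grouping).
C2 (derived state '1') is shared by Delta and Gamma — a synapomorphy uniting that clade.
Only Delta, Epsilon, and Gamma show the derived state '0' for C3, supporting them as a clade.
C4 (derived state '0') is unique to Epsilon (autapomorphy; uninformative for grouping).
All ingroup taxa share the derived state '1' for C5; it defines the ingroup but does not resolve relationships within it.
Most parsimonious ingroup topology: (((Gamma,Delta),Epsilon),Eta).
Epsilon and Delta share a more recent common ancestor with each other than either does with Eta, so Eta is the least closely related of the three.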